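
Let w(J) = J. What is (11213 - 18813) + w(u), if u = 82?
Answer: -7518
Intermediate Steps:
(11213 - 18813) + w(u) = (11213 - 18813) + 82 = -7600 + 82 = -7518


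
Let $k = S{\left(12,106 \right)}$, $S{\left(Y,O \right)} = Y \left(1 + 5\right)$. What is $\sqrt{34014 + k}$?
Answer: $\sqrt{34086} \approx 184.62$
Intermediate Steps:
$S{\left(Y,O \right)} = 6 Y$ ($S{\left(Y,O \right)} = Y 6 = 6 Y$)
$k = 72$ ($k = 6 \cdot 12 = 72$)
$\sqrt{34014 + k} = \sqrt{34014 + 72} = \sqrt{34086}$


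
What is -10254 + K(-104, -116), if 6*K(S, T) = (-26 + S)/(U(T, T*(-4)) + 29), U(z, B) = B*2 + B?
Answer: -43712867/4263 ≈ -10254.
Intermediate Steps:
U(z, B) = 3*B (U(z, B) = 2*B + B = 3*B)
K(S, T) = (-26 + S)/(6*(29 - 12*T)) (K(S, T) = ((-26 + S)/(3*(T*(-4)) + 29))/6 = ((-26 + S)/(3*(-4*T) + 29))/6 = ((-26 + S)/(-12*T + 29))/6 = ((-26 + S)/(29 - 12*T))/6 = (-26 + S)/(6*(29 - 12*T)))
-10254 + K(-104, -116) = -10254 + (-26 - 104)/(6*(29 - 12*(-116))) = -10254 + (⅙)*(-130)/(29 + 1392) = -10254 + (⅙)*(-130)/1421 = -10254 + (⅙)*(1/1421)*(-130) = -10254 - 65/4263 = -43712867/4263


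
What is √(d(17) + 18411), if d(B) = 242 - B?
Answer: 2*√4659 ≈ 136.51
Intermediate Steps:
√(d(17) + 18411) = √((242 - 1*17) + 18411) = √((242 - 17) + 18411) = √(225 + 18411) = √18636 = 2*√4659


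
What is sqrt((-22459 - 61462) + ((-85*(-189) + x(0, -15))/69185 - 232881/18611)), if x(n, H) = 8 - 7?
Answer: I*sqrt(139154581124570421829290)/1287602035 ≈ 289.71*I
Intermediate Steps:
x(n, H) = 1
sqrt((-22459 - 61462) + ((-85*(-189) + x(0, -15))/69185 - 232881/18611)) = sqrt((-22459 - 61462) + ((-85*(-189) + 1)/69185 - 232881/18611)) = sqrt(-83921 + ((16065 + 1)*(1/69185) - 232881*1/18611)) = sqrt(-83921 + (16066*(1/69185) - 232881/18611)) = sqrt(-83921 + (16066/69185 - 232881/18611)) = sqrt(-83921 - 15812867659/1287602035) = sqrt(-108072663246894/1287602035) = I*sqrt(139154581124570421829290)/1287602035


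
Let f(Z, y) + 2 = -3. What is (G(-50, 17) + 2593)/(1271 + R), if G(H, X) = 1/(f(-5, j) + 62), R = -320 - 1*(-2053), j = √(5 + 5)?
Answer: 73901/85614 ≈ 0.86319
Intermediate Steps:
j = √10 ≈ 3.1623
f(Z, y) = -5 (f(Z, y) = -2 - 3 = -5)
R = 1733 (R = -320 + 2053 = 1733)
G(H, X) = 1/57 (G(H, X) = 1/(-5 + 62) = 1/57)
(G(-50, 17) + 2593)/(1271 + R) = (1/57 + 2593)/(1271 + 1733) = (147802/57)/3004 = (147802/57)*(1/3004) = 73901/85614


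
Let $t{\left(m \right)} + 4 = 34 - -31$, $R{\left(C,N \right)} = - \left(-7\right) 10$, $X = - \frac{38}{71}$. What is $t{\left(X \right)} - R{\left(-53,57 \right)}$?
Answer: $-9$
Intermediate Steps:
$X = - \frac{38}{71}$ ($X = \left(-38\right) \frac{1}{71} = - \frac{38}{71} \approx -0.53521$)
$R{\left(C,N \right)} = 70$ ($R{\left(C,N \right)} = \left(-1\right) \left(-70\right) = 70$)
$t{\left(m \right)} = 61$ ($t{\left(m \right)} = -4 + \left(34 - -31\right) = -4 + \left(34 + 31\right) = -4 + 65 = 61$)
$t{\left(X \right)} - R{\left(-53,57 \right)} = 61 - 70 = -9$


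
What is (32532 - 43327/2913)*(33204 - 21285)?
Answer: 376332051497/971 ≈ 3.8757e+8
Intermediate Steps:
(32532 - 43327/2913)*(33204 - 21285) = (32532 - 43327*1/2913)*11919 = (32532 - 43327/2913)*11919 = (94722389/2913)*11919 = 376332051497/971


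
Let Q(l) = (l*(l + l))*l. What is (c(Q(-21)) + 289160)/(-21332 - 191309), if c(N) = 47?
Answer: -289207/212641 ≈ -1.3601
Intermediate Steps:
Q(l) = 2*l³ (Q(l) = (l*(2*l))*l = (2*l²)*l = 2*l³)
(c(Q(-21)) + 289160)/(-21332 - 191309) = (47 + 289160)/(-21332 - 191309) = 289207/(-212641) = 289207*(-1/212641) = -289207/212641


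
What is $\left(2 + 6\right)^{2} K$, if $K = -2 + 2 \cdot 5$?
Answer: $512$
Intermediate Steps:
$K = 8$ ($K = -2 + 10 = 8$)
$\left(2 + 6\right)^{2} K = \left(2 + 6\right)^{2} \cdot 8 = 8^{2} \cdot 8 = 64 \cdot 8 = 512$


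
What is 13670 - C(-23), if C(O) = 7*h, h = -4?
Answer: 13698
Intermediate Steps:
C(O) = -28 (C(O) = 7*(-4) = -28)
13670 - C(-23) = 13670 - 1*(-28) = 13670 + 28 = 13698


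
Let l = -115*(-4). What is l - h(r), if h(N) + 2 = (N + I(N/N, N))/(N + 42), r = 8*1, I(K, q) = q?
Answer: 11542/25 ≈ 461.68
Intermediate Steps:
l = 460
r = 8
h(N) = -2 + 2*N/(42 + N) (h(N) = -2 + (N + N)/(N + 42) = -2 + (2*N)/(42 + N) = -2 + 2*N/(42 + N))
l - h(r) = 460 - (-84)/(42 + 8) = 460 - (-84)/50 = 460 - 1*(-42/25) = 460 + 42/25 = 11542/25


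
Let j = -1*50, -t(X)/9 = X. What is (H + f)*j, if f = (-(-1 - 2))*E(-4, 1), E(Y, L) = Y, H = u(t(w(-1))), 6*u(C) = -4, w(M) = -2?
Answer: 1900/3 ≈ 633.33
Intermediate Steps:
t(X) = -9*X
u(C) = -⅔ (u(C) = (⅙)*(-4) = -⅔)
H = -⅔ ≈ -0.66667
f = -12 (f = -(-1 - 2)*(-4) = -1*(-3)*(-4) = 3*(-4) = -12)
j = -50
(H + f)*j = (-⅔ - 12)*(-50) = -38/3*(-50) = 1900/3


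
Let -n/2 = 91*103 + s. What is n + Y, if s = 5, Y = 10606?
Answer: -8150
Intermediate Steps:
n = -18756 (n = -2*(91*103 + 5) = -2*(9373 + 5) = -2*9378 = -18756)
n + Y = -18756 + 10606 = -8150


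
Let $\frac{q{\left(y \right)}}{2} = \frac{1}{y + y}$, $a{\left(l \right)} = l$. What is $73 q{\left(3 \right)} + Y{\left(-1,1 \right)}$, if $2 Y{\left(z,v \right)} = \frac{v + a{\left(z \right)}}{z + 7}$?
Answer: $\frac{73}{3} \approx 24.333$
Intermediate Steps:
$Y{\left(z,v \right)} = \frac{v + z}{2 \left(7 + z\right)}$ ($Y{\left(z,v \right)} = \frac{\left(v + z\right) \frac{1}{z + 7}}{2} = \frac{\left(v + z\right) \frac{1}{7 + z}}{2} = \frac{\frac{1}{7 + z} \left(v + z\right)}{2} = \frac{v + z}{2 \left(7 + z\right)}$)
$q{\left(y \right)} = \frac{1}{y}$ ($q{\left(y \right)} = \frac{2}{y + y} = \frac{2}{2 y} = 2 \frac{1}{2 y} = \frac{1}{y}$)
$73 q{\left(3 \right)} + Y{\left(-1,1 \right)} = \frac{73}{3} + \frac{1 - 1}{2 \left(7 - 1\right)} = 73 \cdot \frac{1}{3} + \frac{1}{2} \cdot \frac{1}{6} \cdot 0 = \frac{73}{3} + \frac{1}{2} \cdot \frac{1}{6} \cdot 0 = \frac{73}{3} + 0 = \frac{73}{3}$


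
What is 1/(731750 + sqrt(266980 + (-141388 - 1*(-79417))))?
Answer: 731750/535457857491 - sqrt(205009)/535457857491 ≈ 1.3657e-6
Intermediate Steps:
1/(731750 + sqrt(266980 + (-141388 - 1*(-79417)))) = 1/(731750 + sqrt(266980 + (-141388 + 79417))) = 1/(731750 + sqrt(266980 - 61971)) = 1/(731750 + sqrt(205009))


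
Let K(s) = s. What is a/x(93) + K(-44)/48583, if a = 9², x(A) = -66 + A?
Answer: 145705/48583 ≈ 2.9991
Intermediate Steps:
a = 81
a/x(93) + K(-44)/48583 = 81/(-66 + 93) - 44/48583 = 81/27 - 44*1/48583 = 81*(1/27) - 44/48583 = 3 - 44/48583 = 145705/48583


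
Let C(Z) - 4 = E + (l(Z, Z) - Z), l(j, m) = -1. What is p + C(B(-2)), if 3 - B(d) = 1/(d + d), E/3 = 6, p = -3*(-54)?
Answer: 719/4 ≈ 179.75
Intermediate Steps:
p = 162
E = 18 (E = 3*6 = 18)
B(d) = 3 - 1/(2*d) (B(d) = 3 - 1/(d + d) = 3 - 1/(2*d))
C(Z) = 21 - Z (C(Z) = 4 + (18 + (-1 - Z)) = 4 + (17 - Z) = 21 - Z)
p + C(B(-2)) = 162 + (21 - (3 - ½/(-2))) = 162 + (21 - (3 - ½*(-½))) = 162 + (21 - (3 + ¼)) = 162 + (21 - 1*13/4) = 162 + (21 - 13/4) = 162 + 71/4 = 719/4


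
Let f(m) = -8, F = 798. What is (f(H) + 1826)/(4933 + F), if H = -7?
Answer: 1818/5731 ≈ 0.31722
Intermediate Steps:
(f(H) + 1826)/(4933 + F) = (-8 + 1826)/(4933 + 798) = 1818/5731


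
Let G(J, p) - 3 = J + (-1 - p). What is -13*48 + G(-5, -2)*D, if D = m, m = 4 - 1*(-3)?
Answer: -631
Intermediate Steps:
G(J, p) = 2 + J - p (G(J, p) = 3 + (J + (-1 - p)) = 3 + (-1 + J - p) = 2 + J - p)
m = 7 (m = 4 + 3 = 7)
D = 7
-13*48 + G(-5, -2)*D = -13*48 + (2 - 5 - 1*(-2))*7 = -624 + (2 - 5 + 2)*7 = -624 - 1*7 = -624 - 7 = -631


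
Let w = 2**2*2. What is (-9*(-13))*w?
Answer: 936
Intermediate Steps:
w = 8 (w = 4*2 = 8)
(-9*(-13))*w = -9*(-13)*8 = 117*8 = 936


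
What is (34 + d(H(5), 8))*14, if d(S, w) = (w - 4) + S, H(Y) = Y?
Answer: 602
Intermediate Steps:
d(S, w) = -4 + S + w (d(S, w) = (-4 + w) + S = -4 + S + w)
(34 + d(H(5), 8))*14 = (34 + (-4 + 5 + 8))*14 = (34 + 9)*14 = 43*14 = 602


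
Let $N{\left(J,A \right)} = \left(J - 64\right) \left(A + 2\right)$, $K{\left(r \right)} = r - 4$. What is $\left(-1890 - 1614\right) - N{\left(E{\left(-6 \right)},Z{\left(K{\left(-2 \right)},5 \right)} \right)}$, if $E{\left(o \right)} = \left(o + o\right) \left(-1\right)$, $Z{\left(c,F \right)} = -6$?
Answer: $-3712$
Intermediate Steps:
$K{\left(r \right)} = -4 + r$
$E{\left(o \right)} = - 2 o$ ($E{\left(o \right)} = 2 o \left(-1\right) = - 2 o$)
$N{\left(J,A \right)} = \left(-64 + J\right) \left(2 + A\right)$
$\left(-1890 - 1614\right) - N{\left(E{\left(-6 \right)},Z{\left(K{\left(-2 \right)},5 \right)} \right)} = \left(-1890 - 1614\right) - \left(-128 - -384 + 2 \left(\left(-2\right) \left(-6\right)\right) - 6 \left(\left(-2\right) \left(-6\right)\right)\right) = -3504 - \left(-128 + 384 + 2 \cdot 12 - 72\right) = -3504 - \left(-128 + 384 + 24 - 72\right) = -3504 - 208 = -3712$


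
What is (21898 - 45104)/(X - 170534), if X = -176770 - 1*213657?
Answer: 23206/560961 ≈ 0.041368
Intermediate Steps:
X = -390427 (X = -176770 - 213657 = -390427)
(21898 - 45104)/(X - 170534) = (21898 - 45104)/(-390427 - 170534) = -23206/(-560961) = -23206*(-1/560961) = 23206/560961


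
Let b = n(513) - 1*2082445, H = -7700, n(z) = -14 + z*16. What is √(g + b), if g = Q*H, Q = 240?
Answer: I*√3922251 ≈ 1980.5*I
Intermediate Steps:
n(z) = -14 + 16*z
b = -2074251 (b = (-14 + 16*513) - 1*2082445 = (-14 + 8208) - 2082445 = 8194 - 2082445 = -2074251)
g = -1848000 (g = 240*(-7700) = -1848000)
√(g + b) = √(-1848000 - 2074251) = √(-3922251) = I*√3922251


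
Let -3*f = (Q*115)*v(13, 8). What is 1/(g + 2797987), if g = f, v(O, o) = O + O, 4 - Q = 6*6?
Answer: 3/8489641 ≈ 3.5337e-7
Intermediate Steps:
Q = -32 (Q = 4 - 6*6 = 4 - 1*36 = 4 - 36 = -32)
v(O, o) = 2*O
f = 95680/3 (f = -(-32*115)*2*13/3 = -(-3680)*26/3 = -⅓*(-95680) = 95680/3 ≈ 31893.)
g = 95680/3 ≈ 31893.
1/(g + 2797987) = 1/(95680/3 + 2797987) = 1/(8489641/3) = 3/8489641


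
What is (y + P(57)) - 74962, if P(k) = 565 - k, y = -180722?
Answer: -255176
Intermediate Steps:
(y + P(57)) - 74962 = (-180722 + (565 - 1*57)) - 74962 = (-180722 + (565 - 57)) - 74962 = (-180722 + 508) - 74962 = -180214 - 74962 = -255176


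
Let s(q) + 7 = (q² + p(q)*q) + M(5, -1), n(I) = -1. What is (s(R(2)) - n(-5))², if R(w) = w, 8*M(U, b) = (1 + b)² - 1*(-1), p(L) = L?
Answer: 289/64 ≈ 4.5156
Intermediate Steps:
M(U, b) = ⅛ + (1 + b)²/8 (M(U, b) = ((1 + b)² - 1*(-1))/8 = ((1 + b)² + 1)/8 = (1 + (1 + b)²)/8 = ⅛ + (1 + b)²/8)
s(q) = -55/8 + 2*q² (s(q) = -7 + ((q² + q*q) + (⅛ + (1 - 1)²/8)) = -7 + ((q² + q²) + (⅛ + (⅛)*0²)) = -7 + (2*q² + (⅛ + (⅛)*0)) = -7 + (2*q² + (⅛ + 0)) = -7 + (2*q² + ⅛) = -7 + (⅛ + 2*q²) = -55/8 + 2*q²)
(s(R(2)) - n(-5))² = ((-55/8 + 2*2²) - 1*(-1))² = ((-55/8 + 2*4) + 1)² = ((-55/8 + 8) + 1)² = (9/8 + 1)² = (17/8)² = 289/64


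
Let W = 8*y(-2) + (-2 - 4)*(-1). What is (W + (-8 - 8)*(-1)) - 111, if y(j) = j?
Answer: -105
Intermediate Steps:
W = -10 (W = 8*(-2) + (-2 - 4)*(-1) = -16 - 6*(-1) = -16 + 6 = -10)
(W + (-8 - 8)*(-1)) - 111 = (-10 + (-8 - 8)*(-1)) - 111 = (-10 - 16*(-1)) - 111 = (-10 + 16) - 111 = 6 - 111 = -105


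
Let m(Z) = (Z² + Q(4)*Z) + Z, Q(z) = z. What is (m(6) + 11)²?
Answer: 5929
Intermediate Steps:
m(Z) = Z² + 5*Z (m(Z) = (Z² + 4*Z) + Z = Z² + 5*Z)
(m(6) + 11)² = (6*(5 + 6) + 11)² = (6*11 + 11)² = (66 + 11)² = 77² = 5929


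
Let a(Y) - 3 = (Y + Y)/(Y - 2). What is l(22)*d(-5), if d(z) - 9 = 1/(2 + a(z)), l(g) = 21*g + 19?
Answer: 198172/45 ≈ 4403.8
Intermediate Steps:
a(Y) = 3 + 2*Y/(-2 + Y) (a(Y) = 3 + (Y + Y)/(Y - 2) = 3 + (2*Y)/(-2 + Y) = 3 + 2*Y/(-2 + Y))
l(g) = 19 + 21*g
d(z) = 9 + 1/(2 + (-6 + 5*z)/(-2 + z))
l(22)*d(-5) = (19 + 21*22)*(4*(-23 + 16*(-5))/(-10 + 7*(-5))) = (19 + 462)*(4*(-23 - 80)/(-10 - 35)) = 481*(4*(-103)/(-45)) = 481*(4*(-1/45)*(-103)) = 481*(412/45) = 198172/45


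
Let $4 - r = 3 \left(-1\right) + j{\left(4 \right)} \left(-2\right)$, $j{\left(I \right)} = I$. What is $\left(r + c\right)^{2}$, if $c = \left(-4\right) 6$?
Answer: $81$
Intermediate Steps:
$r = 15$ ($r = 4 - \left(3 \left(-1\right) + 4 \left(-2\right)\right) = 4 - \left(-3 - 8\right) = 4 - -11 = 4 + 11 = 15$)
$c = -24$
$\left(r + c\right)^{2} = \left(15 - 24\right)^{2} = \left(-9\right)^{2} = 81$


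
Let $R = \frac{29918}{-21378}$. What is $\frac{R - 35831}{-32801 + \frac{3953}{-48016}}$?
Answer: $\frac{2627247009184}{2404989526263} \approx 1.0924$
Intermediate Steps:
$R = - \frac{2137}{1527}$ ($R = 29918 \left(- \frac{1}{21378}\right) = - \frac{2137}{1527} \approx -1.3995$)
$\frac{R - 35831}{-32801 + \frac{3953}{-48016}} = \frac{- \frac{2137}{1527} - 35831}{-32801 + \frac{3953}{-48016}} = - \frac{54716074}{1527 \left(-32801 + 3953 \left(- \frac{1}{48016}\right)\right)} = - \frac{54716074}{1527 \left(-32801 - \frac{3953}{48016}\right)} = - \frac{54716074}{1527 \left(- \frac{1574976769}{48016}\right)} = \left(- \frac{54716074}{1527}\right) \left(- \frac{48016}{1574976769}\right) = \frac{2627247009184}{2404989526263}$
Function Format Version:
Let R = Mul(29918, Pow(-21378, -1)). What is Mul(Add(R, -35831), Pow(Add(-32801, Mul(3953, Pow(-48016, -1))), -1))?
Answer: Rational(2627247009184, 2404989526263) ≈ 1.0924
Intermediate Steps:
R = Rational(-2137, 1527) (R = Mul(29918, Rational(-1, 21378)) = Rational(-2137, 1527) ≈ -1.3995)
Mul(Add(R, -35831), Pow(Add(-32801, Mul(3953, Pow(-48016, -1))), -1)) = Mul(Add(Rational(-2137, 1527), -35831), Pow(Add(-32801, Mul(3953, Pow(-48016, -1))), -1)) = Mul(Rational(-54716074, 1527), Pow(Add(-32801, Mul(3953, Rational(-1, 48016))), -1)) = Mul(Rational(-54716074, 1527), Pow(Add(-32801, Rational(-3953, 48016)), -1)) = Mul(Rational(-54716074, 1527), Pow(Rational(-1574976769, 48016), -1)) = Mul(Rational(-54716074, 1527), Rational(-48016, 1574976769)) = Rational(2627247009184, 2404989526263)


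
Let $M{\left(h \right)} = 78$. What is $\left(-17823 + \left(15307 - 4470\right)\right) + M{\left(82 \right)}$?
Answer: $-6908$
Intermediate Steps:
$\left(-17823 + \left(15307 - 4470\right)\right) + M{\left(82 \right)} = \left(-17823 + \left(15307 - 4470\right)\right) + 78 = \left(-17823 + 10837\right) + 78 = -6986 + 78 = -6908$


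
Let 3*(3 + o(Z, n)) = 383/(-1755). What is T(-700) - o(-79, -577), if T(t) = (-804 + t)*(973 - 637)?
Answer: -2660619982/5265 ≈ -5.0534e+5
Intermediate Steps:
o(Z, n) = -16178/5265 (o(Z, n) = -3 + (383/(-1755))/3 = -3 + (383*(-1/1755))/3 = -3 + (⅓)*(-383/1755) = -3 - 383/5265 = -16178/5265)
T(t) = -270144 + 336*t (T(t) = (-804 + t)*336 = -270144 + 336*t)
T(-700) - o(-79, -577) = (-270144 + 336*(-700)) - 1*(-16178/5265) = (-270144 - 235200) + 16178/5265 = -505344 + 16178/5265 = -2660619982/5265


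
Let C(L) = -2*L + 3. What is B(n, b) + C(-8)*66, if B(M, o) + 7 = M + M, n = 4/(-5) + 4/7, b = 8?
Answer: 43629/35 ≈ 1246.5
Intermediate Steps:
C(L) = 3 - 2*L
n = -8/35 (n = 4*(-⅕) + 4*(⅐) = -⅘ + 4/7 = -8/35 ≈ -0.22857)
B(M, o) = -7 + 2*M (B(M, o) = -7 + (M + M) = -7 + 2*M)
B(n, b) + C(-8)*66 = (-7 + 2*(-8/35)) + (3 - 2*(-8))*66 = (-7 - 16/35) + (3 + 16)*66 = -261/35 + 19*66 = -261/35 + 1254 = 43629/35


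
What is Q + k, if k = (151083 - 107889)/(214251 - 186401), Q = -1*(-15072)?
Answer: 209899197/13925 ≈ 15074.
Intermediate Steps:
Q = 15072
k = 21597/13925 (k = 43194/27850 = 43194*(1/27850) = 21597/13925 ≈ 1.5510)
Q + k = 15072 + 21597/13925 = 209899197/13925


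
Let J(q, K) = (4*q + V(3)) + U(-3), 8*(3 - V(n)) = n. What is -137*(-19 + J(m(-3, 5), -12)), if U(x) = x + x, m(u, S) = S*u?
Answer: 90283/8 ≈ 11285.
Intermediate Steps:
V(n) = 3 - n/8
U(x) = 2*x
J(q, K) = -27/8 + 4*q (J(q, K) = (4*q + (3 - 1/8*3)) + 2*(-3) = (4*q + (3 - 3/8)) - 6 = (4*q + 21/8) - 6 = (21/8 + 4*q) - 6 = -27/8 + 4*q)
-137*(-19 + J(m(-3, 5), -12)) = -137*(-19 + (-27/8 + 4*(5*(-3)))) = -137*(-19 + (-27/8 + 4*(-15))) = -137*(-19 + (-27/8 - 60)) = -137*(-19 - 507/8) = -137*(-659/8) = 90283/8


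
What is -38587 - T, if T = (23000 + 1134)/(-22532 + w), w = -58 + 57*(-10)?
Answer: -446825393/11580 ≈ -38586.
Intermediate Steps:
w = -628 (w = -58 - 570 = -628)
T = -12067/11580 (T = (23000 + 1134)/(-22532 - 628) = 24134/(-23160) = 24134*(-1/23160) = -12067/11580 ≈ -1.0421)
-38587 - T = -38587 - 1*(-12067/11580) = -38587 + 12067/11580 = -446825393/11580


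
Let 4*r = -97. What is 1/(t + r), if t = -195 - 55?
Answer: -4/1097 ≈ -0.0036463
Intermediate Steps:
r = -97/4 (r = (¼)*(-97) = -97/4 ≈ -24.250)
t = -250
1/(t + r) = 1/(-250 - 97/4) = 1/(-1097/4) = -4/1097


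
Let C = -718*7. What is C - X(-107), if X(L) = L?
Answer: -4919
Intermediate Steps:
C = -5026
C - X(-107) = -5026 - 1*(-107) = -5026 + 107 = -4919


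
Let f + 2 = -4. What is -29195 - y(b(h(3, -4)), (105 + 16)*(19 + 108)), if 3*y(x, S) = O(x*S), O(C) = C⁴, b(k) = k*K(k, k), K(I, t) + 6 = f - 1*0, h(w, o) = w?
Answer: -31220878087817471728907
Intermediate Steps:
f = -6 (f = -2 - 4 = -6)
K(I, t) = -12 (K(I, t) = -6 + (-6 - 1*0) = -6 + (-6 + 0) = -6 - 6 = -12)
b(k) = -12*k (b(k) = k*(-12) = -12*k)
y(x, S) = S⁴*x⁴/3 (y(x, S) = (x*S)⁴/3 = (S*x)⁴/3 = (S⁴*x⁴)/3 = S⁴*x⁴/3)
-29195 - y(b(h(3, -4)), (105 + 16)*(19 + 108)) = -29195 - ((105 + 16)*(19 + 108))⁴*(-12*3)⁴/3 = -29195 - (121*127)⁴*(-36)⁴/3 = -29195 - 15367⁴*1679616/3 = -29195 - 55764314142906721*1679616/3 = -29195 - 1*31220878087817471699712 = -29195 - 31220878087817471699712 = -31220878087817471728907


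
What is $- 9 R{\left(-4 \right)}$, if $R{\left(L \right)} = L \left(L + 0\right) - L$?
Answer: $-180$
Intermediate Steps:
$R{\left(L \right)} = L^{2} - L$ ($R{\left(L \right)} = L L - L = L^{2} - L$)
$- 9 R{\left(-4 \right)} = - 9 \left(- 4 \left(-1 - 4\right)\right) = - 9 \left(\left(-4\right) \left(-5\right)\right) = \left(-9\right) 20 = -180$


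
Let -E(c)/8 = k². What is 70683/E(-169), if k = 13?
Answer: -70683/1352 ≈ -52.280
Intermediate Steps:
E(c) = -1352 (E(c) = -8*13² = -8*169 = -1352)
70683/E(-169) = 70683/(-1352) = 70683*(-1/1352) = -70683/1352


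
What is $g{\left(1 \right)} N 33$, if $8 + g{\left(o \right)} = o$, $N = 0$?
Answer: $0$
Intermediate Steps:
$g{\left(o \right)} = -8 + o$
$g{\left(1 \right)} N 33 = \left(-8 + 1\right) 0 \cdot 33 = \left(-7\right) 0 \cdot 33 = 0 \cdot 33 = 0$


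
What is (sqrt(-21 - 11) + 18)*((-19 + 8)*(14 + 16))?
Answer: -5940 - 1320*I*sqrt(2) ≈ -5940.0 - 1866.8*I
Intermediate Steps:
(sqrt(-21 - 11) + 18)*((-19 + 8)*(14 + 16)) = (sqrt(-32) + 18)*(-11*30) = (4*I*sqrt(2) + 18)*(-330) = (18 + 4*I*sqrt(2))*(-330) = -5940 - 1320*I*sqrt(2)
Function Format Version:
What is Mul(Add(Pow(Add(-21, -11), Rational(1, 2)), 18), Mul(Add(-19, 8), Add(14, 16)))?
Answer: Add(-5940, Mul(-1320, I, Pow(2, Rational(1, 2)))) ≈ Add(-5940.0, Mul(-1866.8, I))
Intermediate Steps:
Mul(Add(Pow(Add(-21, -11), Rational(1, 2)), 18), Mul(Add(-19, 8), Add(14, 16))) = Mul(Add(Pow(-32, Rational(1, 2)), 18), Mul(-11, 30)) = Mul(Add(Mul(4, I, Pow(2, Rational(1, 2))), 18), -330) = Mul(Add(18, Mul(4, I, Pow(2, Rational(1, 2)))), -330) = Add(-5940, Mul(-1320, I, Pow(2, Rational(1, 2))))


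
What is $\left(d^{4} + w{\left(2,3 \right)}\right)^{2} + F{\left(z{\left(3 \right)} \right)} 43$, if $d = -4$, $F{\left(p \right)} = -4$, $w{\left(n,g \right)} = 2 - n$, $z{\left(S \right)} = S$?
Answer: $65364$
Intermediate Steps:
$\left(d^{4} + w{\left(2,3 \right)}\right)^{2} + F{\left(z{\left(3 \right)} \right)} 43 = \left(\left(-4\right)^{4} + \left(2 - 2\right)\right)^{2} - 172 = \left(256 + \left(2 - 2\right)\right)^{2} - 172 = \left(256 + 0\right)^{2} - 172 = 256^{2} - 172 = 65536 - 172 = 65364$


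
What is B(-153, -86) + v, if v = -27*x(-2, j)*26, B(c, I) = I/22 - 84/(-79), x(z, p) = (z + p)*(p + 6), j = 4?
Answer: -12203233/869 ≈ -14043.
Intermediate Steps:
x(z, p) = (6 + p)*(p + z) (x(z, p) = (p + z)*(6 + p) = (6 + p)*(p + z))
B(c, I) = 84/79 + I/22 (B(c, I) = I*(1/22) - 84*(-1/79) = I/22 + 84/79 = 84/79 + I/22)
v = -14040 (v = -27*(4² + 6*4 + 6*(-2) + 4*(-2))*26 = -27*(16 + 24 - 12 - 8)*26 = -27*20*26 = -540*26 = -14040)
B(-153, -86) + v = (84/79 + (1/22)*(-86)) - 14040 = (84/79 - 43/11) - 14040 = -2473/869 - 14040 = -12203233/869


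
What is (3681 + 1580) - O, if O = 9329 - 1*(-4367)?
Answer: -8435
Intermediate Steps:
O = 13696 (O = 9329 + 4367 = 13696)
(3681 + 1580) - O = (3681 + 1580) - 1*13696 = 5261 - 13696 = -8435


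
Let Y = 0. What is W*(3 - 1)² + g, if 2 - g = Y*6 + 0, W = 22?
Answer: 90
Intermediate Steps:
g = 2 (g = 2 - (0*6 + 0) = 2 - (0 + 0) = 2 - 1*0 = 2 + 0 = 2)
W*(3 - 1)² + g = 22*(3 - 1)² + 2 = 22*2² + 2 = 22*4 + 2 = 88 + 2 = 90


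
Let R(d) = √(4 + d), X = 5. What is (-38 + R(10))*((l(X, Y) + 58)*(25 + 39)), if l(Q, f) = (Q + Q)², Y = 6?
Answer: -384256 + 10112*√14 ≈ -3.4642e+5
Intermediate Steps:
l(Q, f) = 4*Q² (l(Q, f) = (2*Q)² = 4*Q²)
(-38 + R(10))*((l(X, Y) + 58)*(25 + 39)) = (-38 + √(4 + 10))*((4*5² + 58)*(25 + 39)) = (-38 + √14)*((4*25 + 58)*64) = (-38 + √14)*((100 + 58)*64) = (-38 + √14)*(158*64) = (-38 + √14)*10112 = -384256 + 10112*√14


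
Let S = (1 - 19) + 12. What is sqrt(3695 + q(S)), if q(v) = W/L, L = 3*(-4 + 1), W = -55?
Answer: sqrt(33310)/3 ≈ 60.837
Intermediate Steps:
L = -9 (L = 3*(-3) = -9)
S = -6 (S = -18 + 12 = -6)
q(v) = 55/9 (q(v) = -55/(-9) = -55*(-1/9) = 55/9)
sqrt(3695 + q(S)) = sqrt(3695 + 55/9) = sqrt(33310/9) = sqrt(33310)/3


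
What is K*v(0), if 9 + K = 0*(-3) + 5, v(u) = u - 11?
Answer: 44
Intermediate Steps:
v(u) = -11 + u
K = -4 (K = -9 + (0*(-3) + 5) = -9 + (0 + 5) = -9 + 5 = -4)
K*v(0) = -4*(-11 + 0) = -4*(-11) = 44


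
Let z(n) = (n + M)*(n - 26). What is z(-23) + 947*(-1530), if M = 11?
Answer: -1448322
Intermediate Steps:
z(n) = (-26 + n)*(11 + n) (z(n) = (n + 11)*(n - 26) = (11 + n)*(-26 + n) = (-26 + n)*(11 + n))
z(-23) + 947*(-1530) = (-286 + (-23)² - 15*(-23)) + 947*(-1530) = (-286 + 529 + 345) - 1448910 = 588 - 1448910 = -1448322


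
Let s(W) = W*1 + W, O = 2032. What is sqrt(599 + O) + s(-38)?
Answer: -76 + sqrt(2631) ≈ -24.707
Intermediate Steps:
s(W) = 2*W (s(W) = W + W = 2*W)
sqrt(599 + O) + s(-38) = sqrt(599 + 2032) + 2*(-38) = sqrt(2631) - 76 = -76 + sqrt(2631)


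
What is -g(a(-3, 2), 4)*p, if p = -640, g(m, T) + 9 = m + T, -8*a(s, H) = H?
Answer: -3360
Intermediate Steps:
a(s, H) = -H/8
g(m, T) = -9 + T + m (g(m, T) = -9 + (m + T) = -9 + (T + m) = -9 + T + m)
-g(a(-3, 2), 4)*p = -(-9 + 4 - 1/8*2)*(-640) = -(-9 + 4 - 1/4)*(-640) = -(-21)*(-640)/4 = -1*3360 = -3360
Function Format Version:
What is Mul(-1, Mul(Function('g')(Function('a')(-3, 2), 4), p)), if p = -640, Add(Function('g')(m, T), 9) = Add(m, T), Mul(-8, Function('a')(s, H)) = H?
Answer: -3360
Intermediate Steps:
Function('a')(s, H) = Mul(Rational(-1, 8), H)
Function('g')(m, T) = Add(-9, T, m) (Function('g')(m, T) = Add(-9, Add(m, T)) = Add(-9, Add(T, m)) = Add(-9, T, m))
Mul(-1, Mul(Function('g')(Function('a')(-3, 2), 4), p)) = Mul(-1, Mul(Add(-9, 4, Mul(Rational(-1, 8), 2)), -640)) = Mul(-1, Mul(Add(-9, 4, Rational(-1, 4)), -640)) = Mul(-1, Mul(Rational(-21, 4), -640)) = Mul(-1, 3360) = -3360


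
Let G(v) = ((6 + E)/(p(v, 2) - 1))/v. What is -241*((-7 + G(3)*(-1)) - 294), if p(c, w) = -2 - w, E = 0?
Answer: 362223/5 ≈ 72445.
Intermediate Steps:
G(v) = -6/(5*v) (G(v) = ((6 + 0)/((-2 - 1*2) - 1))/v = (6/((-2 - 2) - 1))/v = (6/(-4 - 1))/v = (6/(-5))/v = (6*(-1/5))/v = -6/(5*v))
-241*((-7 + G(3)*(-1)) - 294) = -241*((-7 - 6/5/3*(-1)) - 294) = -241*((-7 - 6/5*1/3*(-1)) - 294) = -241*((-7 - 2/5*(-1)) - 294) = -241*((-7 + 2/5) - 294) = -241*(-33/5 - 294) = -241*(-1503/5) = 362223/5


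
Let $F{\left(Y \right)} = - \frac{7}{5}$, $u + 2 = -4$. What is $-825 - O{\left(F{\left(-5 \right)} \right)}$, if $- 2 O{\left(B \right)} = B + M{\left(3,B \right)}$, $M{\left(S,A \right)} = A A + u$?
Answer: $- \frac{20693}{25} \approx -827.72$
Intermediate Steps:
$u = -6$ ($u = -2 - 4 = -6$)
$M{\left(S,A \right)} = -6 + A^{2}$ ($M{\left(S,A \right)} = A A - 6 = A^{2} - 6 = -6 + A^{2}$)
$F{\left(Y \right)} = - \frac{7}{5}$ ($F{\left(Y \right)} = \left(-7\right) \frac{1}{5} = - \frac{7}{5}$)
$O{\left(B \right)} = 3 - \frac{B}{2} - \frac{B^{2}}{2}$ ($O{\left(B \right)} = - \frac{B + \left(-6 + B^{2}\right)}{2} = - \frac{-6 + B + B^{2}}{2} = 3 - \frac{B}{2} - \frac{B^{2}}{2}$)
$-825 - O{\left(F{\left(-5 \right)} \right)} = -825 - \left(3 - - \frac{7}{10} - \frac{\left(- \frac{7}{5}\right)^{2}}{2}\right) = -825 - \left(3 + \frac{7}{10} - \frac{49}{50}\right) = -825 - \frac{68}{25} = - \frac{20693}{25}$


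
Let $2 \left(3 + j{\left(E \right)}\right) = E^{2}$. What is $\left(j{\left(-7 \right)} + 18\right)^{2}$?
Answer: $\frac{6241}{4} \approx 1560.3$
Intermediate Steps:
$j{\left(E \right)} = -3 + \frac{E^{2}}{2}$
$\left(j{\left(-7 \right)} + 18\right)^{2} = \left(\left(-3 + \frac{\left(-7\right)^{2}}{2}\right) + 18\right)^{2} = \left(\left(-3 + \frac{1}{2} \cdot 49\right) + 18\right)^{2} = \left(\left(-3 + \frac{49}{2}\right) + 18\right)^{2} = \left(\frac{43}{2} + 18\right)^{2} = \left(\frac{79}{2}\right)^{2} = \frac{6241}{4}$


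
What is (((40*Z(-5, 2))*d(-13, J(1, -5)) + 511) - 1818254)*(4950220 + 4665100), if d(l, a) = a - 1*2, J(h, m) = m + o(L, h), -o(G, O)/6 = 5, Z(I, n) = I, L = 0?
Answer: -17407027254760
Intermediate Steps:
o(G, O) = -30 (o(G, O) = -6*5 = -30)
J(h, m) = -30 + m (J(h, m) = m - 30 = -30 + m)
d(l, a) = -2 + a (d(l, a) = a - 2 = -2 + a)
(((40*Z(-5, 2))*d(-13, J(1, -5)) + 511) - 1818254)*(4950220 + 4665100) = (((40*(-5))*(-2 + (-30 - 5)) + 511) - 1818254)*(4950220 + 4665100) = ((-200*(-2 - 35) + 511) - 1818254)*9615320 = ((-200*(-37) + 511) - 1818254)*9615320 = ((7400 + 511) - 1818254)*9615320 = (7911 - 1818254)*9615320 = -1810343*9615320 = -17407027254760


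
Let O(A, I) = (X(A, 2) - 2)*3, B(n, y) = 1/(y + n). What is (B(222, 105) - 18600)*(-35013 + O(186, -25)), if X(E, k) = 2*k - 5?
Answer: 71003591126/109 ≈ 6.5141e+8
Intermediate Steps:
X(E, k) = -5 + 2*k
B(n, y) = 1/(n + y)
O(A, I) = -9 (O(A, I) = ((-5 + 2*2) - 2)*3 = ((-5 + 4) - 2)*3 = (-1 - 2)*3 = -3*3 = -9)
(B(222, 105) - 18600)*(-35013 + O(186, -25)) = (1/(222 + 105) - 18600)*(-35013 - 9) = (1/327 - 18600)*(-35022) = -6082199/327*(-35022) = 71003591126/109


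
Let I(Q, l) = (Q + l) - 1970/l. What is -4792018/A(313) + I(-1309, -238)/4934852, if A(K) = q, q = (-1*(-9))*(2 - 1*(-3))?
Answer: -703525015497211/6606533115 ≈ -1.0649e+5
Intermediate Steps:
q = 45 (q = 9*(2 + 3) = 9*5 = 45)
A(K) = 45
I(Q, l) = Q + l - 1970/l
-4792018/A(313) + I(-1309, -238)/4934852 = -4792018/45 + (-1309 - 238 - 1970/(-238))/4934852 = -4792018*1/45 + (-1309 - 238 - 1970*(-1/238))*(1/4934852) = -4792018/45 + (-1309 - 238 + 985/119)*(1/4934852) = -4792018/45 - 183108/119*1/4934852 = -4792018/45 - 45777/146811847 = -703525015497211/6606533115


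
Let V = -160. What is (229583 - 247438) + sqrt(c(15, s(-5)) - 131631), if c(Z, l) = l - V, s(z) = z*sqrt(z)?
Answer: -17855 + sqrt(-131471 - 5*I*sqrt(5)) ≈ -17855.0 - 362.59*I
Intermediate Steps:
s(z) = z**(3/2)
c(Z, l) = 160 + l (c(Z, l) = l - 1*(-160) = l + 160 = 160 + l)
(229583 - 247438) + sqrt(c(15, s(-5)) - 131631) = (229583 - 247438) + sqrt((160 + (-5)**(3/2)) - 131631) = -17855 + sqrt((160 - 5*I*sqrt(5)) - 131631) = -17855 + sqrt(-131471 - 5*I*sqrt(5))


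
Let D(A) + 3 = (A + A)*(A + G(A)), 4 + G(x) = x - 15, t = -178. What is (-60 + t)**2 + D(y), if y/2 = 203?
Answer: 700557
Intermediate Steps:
y = 406 (y = 2*203 = 406)
G(x) = -19 + x (G(x) = -4 + (x - 15) = -4 + (-15 + x) = -19 + x)
D(A) = -3 + 2*A*(-19 + 2*A) (D(A) = -3 + (A + A)*(A + (-19 + A)) = -3 + (2*A)*(-19 + 2*A) = -3 + 2*A*(-19 + 2*A))
(-60 + t)**2 + D(y) = (-60 - 178)**2 + (-3 - 38*406 + 4*406**2) = (-238)**2 + (-3 - 15428 + 4*164836) = 56644 + (-3 - 15428 + 659344) = 56644 + 643913 = 700557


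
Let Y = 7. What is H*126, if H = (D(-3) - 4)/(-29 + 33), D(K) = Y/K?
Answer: -399/2 ≈ -199.50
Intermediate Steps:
D(K) = 7/K
H = -19/12 (H = (7/(-3) - 4)/(-29 + 33) = (7*(-1/3) - 4)/4 = (-7/3 - 4)*(1/4) = -19/3*1/4 = -19/12 ≈ -1.5833)
H*126 = -19/12*126 = -399/2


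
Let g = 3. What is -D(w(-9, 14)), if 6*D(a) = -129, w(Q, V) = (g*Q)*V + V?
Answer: 43/2 ≈ 21.500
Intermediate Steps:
w(Q, V) = V + 3*Q*V (w(Q, V) = (3*Q)*V + V = 3*Q*V + V = V + 3*Q*V)
D(a) = -43/2 (D(a) = (1/6)*(-129) = -43/2)
-D(w(-9, 14)) = -1*(-43/2) = 43/2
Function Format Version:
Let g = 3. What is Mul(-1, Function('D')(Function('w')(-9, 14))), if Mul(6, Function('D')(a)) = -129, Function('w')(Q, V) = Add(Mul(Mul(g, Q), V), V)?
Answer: Rational(43, 2) ≈ 21.500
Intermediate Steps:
Function('w')(Q, V) = Add(V, Mul(3, Q, V)) (Function('w')(Q, V) = Add(Mul(Mul(3, Q), V), V) = Add(Mul(3, Q, V), V) = Add(V, Mul(3, Q, V)))
Function('D')(a) = Rational(-43, 2) (Function('D')(a) = Mul(Rational(1, 6), -129) = Rational(-43, 2))
Mul(-1, Function('D')(Function('w')(-9, 14))) = Mul(-1, Rational(-43, 2)) = Rational(43, 2)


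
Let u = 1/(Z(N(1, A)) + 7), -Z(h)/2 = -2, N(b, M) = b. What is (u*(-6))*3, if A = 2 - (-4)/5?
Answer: -18/11 ≈ -1.6364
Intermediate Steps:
A = 14/5 (A = 2 - (-4)/5 = 2 - 1*(-⅘) = 2 + ⅘ = 14/5 ≈ 2.8000)
Z(h) = 4 (Z(h) = -2*(-2) = 4)
u = 1/11 (u = 1/(4 + 7) = 1/11 ≈ 0.090909)
(u*(-6))*3 = ((1/11)*(-6))*3 = -6/11*3 = -18/11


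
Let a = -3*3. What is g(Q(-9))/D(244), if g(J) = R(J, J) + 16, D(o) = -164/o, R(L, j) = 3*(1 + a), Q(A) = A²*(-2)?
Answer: 488/41 ≈ 11.902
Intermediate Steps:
a = -9
Q(A) = -2*A²
R(L, j) = -24 (R(L, j) = 3*(1 - 9) = 3*(-8) = -24)
g(J) = -8 (g(J) = -24 + 16 = -8)
g(Q(-9))/D(244) = -8/((-164/244)) = -8/((-164*1/244)) = -8/(-41/61) = -8*(-61/41) = 488/41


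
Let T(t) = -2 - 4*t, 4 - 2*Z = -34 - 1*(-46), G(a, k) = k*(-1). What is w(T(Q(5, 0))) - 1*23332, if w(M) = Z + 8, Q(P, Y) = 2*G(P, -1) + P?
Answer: -23328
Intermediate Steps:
G(a, k) = -k
Q(P, Y) = 2 + P (Q(P, Y) = 2*(-1*(-1)) + P = 2*1 + P = 2 + P)
Z = -4 (Z = 2 - (-34 - 1*(-46))/2 = 2 - (-34 + 46)/2 = 2 - ½*12 = 2 - 6 = -4)
w(M) = 4 (w(M) = -4 + 8 = 4)
w(T(Q(5, 0))) - 1*23332 = 4 - 1*23332 = 4 - 23332 = -23328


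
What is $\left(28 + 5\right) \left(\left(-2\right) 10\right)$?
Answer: $-660$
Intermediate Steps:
$\left(28 + 5\right) \left(\left(-2\right) 10\right) = 33 \left(-20\right) = -660$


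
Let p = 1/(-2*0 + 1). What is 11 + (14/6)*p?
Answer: 40/3 ≈ 13.333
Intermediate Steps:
p = 1 (p = 1/(0 + 1) = 1/1 = 1)
11 + (14/6)*p = 11 + (14/6)*1 = 11 + (14*(1/6))*1 = 11 + (7/3)*1 = 11 + 7/3 = 40/3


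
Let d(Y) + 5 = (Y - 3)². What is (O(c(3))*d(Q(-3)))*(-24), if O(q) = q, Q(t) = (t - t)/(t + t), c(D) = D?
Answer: -288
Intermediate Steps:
Q(t) = 0 (Q(t) = 0/((2*t)) = 0*(1/(2*t)) = 0)
d(Y) = -5 + (-3 + Y)² (d(Y) = -5 + (Y - 3)² = -5 + (-3 + Y)²)
(O(c(3))*d(Q(-3)))*(-24) = (3*(-5 + (-3 + 0)²))*(-24) = (3*(-5 + (-3)²))*(-24) = (3*(-5 + 9))*(-24) = (3*4)*(-24) = 12*(-24) = -288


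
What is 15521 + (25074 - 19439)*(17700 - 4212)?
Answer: 76020401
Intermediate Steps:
15521 + (25074 - 19439)*(17700 - 4212) = 15521 + 5635*13488 = 15521 + 76004880 = 76020401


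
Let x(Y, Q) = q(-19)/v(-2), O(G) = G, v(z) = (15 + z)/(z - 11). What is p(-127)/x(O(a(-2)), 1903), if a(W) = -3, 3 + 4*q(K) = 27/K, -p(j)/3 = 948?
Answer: -18012/7 ≈ -2573.1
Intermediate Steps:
v(z) = (15 + z)/(-11 + z)
p(j) = -2844 (p(j) = -3*948 = -2844)
q(K) = -¾ + 27/(4*K) (q(K) = -¾ + (27/K)/4 = -¾ + 27/(4*K))
x(Y, Q) = 21/19 (x(Y, Q) = ((¾)*(9 - 1*(-19))/(-19))/(((15 - 2)/(-11 - 2))) = ((¾)*(-1/19)*(9 + 19))/((13/(-13))) = ((¾)*(-1/19)*28)/((-1/13*13)) = -21/19/(-1) = -21/19*(-1) = 21/19)
p(-127)/x(O(a(-2)), 1903) = -2844/21/19 = -2844*19/21 = -18012/7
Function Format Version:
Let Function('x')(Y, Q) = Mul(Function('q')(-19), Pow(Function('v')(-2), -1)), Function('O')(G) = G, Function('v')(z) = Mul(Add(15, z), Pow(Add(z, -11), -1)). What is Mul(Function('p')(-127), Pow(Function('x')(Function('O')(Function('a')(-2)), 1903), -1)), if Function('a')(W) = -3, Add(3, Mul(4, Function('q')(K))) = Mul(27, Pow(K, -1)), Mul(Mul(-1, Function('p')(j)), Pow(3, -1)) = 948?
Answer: Rational(-18012, 7) ≈ -2573.1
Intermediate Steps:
Function('v')(z) = Mul(Pow(Add(-11, z), -1), Add(15, z)) (Function('v')(z) = Mul(Add(15, z), Pow(Add(-11, z), -1)) = Mul(Pow(Add(-11, z), -1), Add(15, z)))
Function('p')(j) = -2844 (Function('p')(j) = Mul(-3, 948) = -2844)
Function('q')(K) = Add(Rational(-3, 4), Mul(Rational(27, 4), Pow(K, -1))) (Function('q')(K) = Add(Rational(-3, 4), Mul(Rational(1, 4), Mul(27, Pow(K, -1)))) = Add(Rational(-3, 4), Mul(Rational(27, 4), Pow(K, -1))))
Function('x')(Y, Q) = Rational(21, 19) (Function('x')(Y, Q) = Mul(Mul(Rational(3, 4), Pow(-19, -1), Add(9, Mul(-1, -19))), Pow(Mul(Pow(Add(-11, -2), -1), Add(15, -2)), -1)) = Mul(Mul(Rational(3, 4), Rational(-1, 19), Add(9, 19)), Pow(Mul(Pow(-13, -1), 13), -1)) = Mul(Mul(Rational(3, 4), Rational(-1, 19), 28), Pow(Mul(Rational(-1, 13), 13), -1)) = Mul(Rational(-21, 19), Pow(-1, -1)) = Mul(Rational(-21, 19), -1) = Rational(21, 19))
Mul(Function('p')(-127), Pow(Function('x')(Function('O')(Function('a')(-2)), 1903), -1)) = Mul(-2844, Pow(Rational(21, 19), -1)) = Mul(-2844, Rational(19, 21)) = Rational(-18012, 7)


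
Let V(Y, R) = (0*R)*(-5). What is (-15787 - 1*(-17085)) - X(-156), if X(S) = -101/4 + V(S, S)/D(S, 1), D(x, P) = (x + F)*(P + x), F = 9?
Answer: 5293/4 ≈ 1323.3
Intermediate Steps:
V(Y, R) = 0 (V(Y, R) = 0*(-5) = 0)
D(x, P) = (9 + x)*(P + x) (D(x, P) = (x + 9)*(P + x) = (9 + x)*(P + x))
X(S) = -101/4 (X(S) = -101/4 + 0/(S**2 + 9*1 + 9*S + 1*S) = -101*1/4 + 0/(S**2 + 9 + 9*S + S) = -101/4 + 0/(9 + S**2 + 10*S) = -101/4 + 0 = -101/4)
(-15787 - 1*(-17085)) - X(-156) = (-15787 - 1*(-17085)) - 1*(-101/4) = (-15787 + 17085) + 101/4 = 1298 + 101/4 = 5293/4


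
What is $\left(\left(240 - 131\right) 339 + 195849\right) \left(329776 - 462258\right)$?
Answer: $-30841809600$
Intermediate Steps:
$\left(\left(240 - 131\right) 339 + 195849\right) \left(329776 - 462258\right) = \left(109 \cdot 339 + 195849\right) \left(-132482\right) = \left(36951 + 195849\right) \left(-132482\right) = 232800 \left(-132482\right) = -30841809600$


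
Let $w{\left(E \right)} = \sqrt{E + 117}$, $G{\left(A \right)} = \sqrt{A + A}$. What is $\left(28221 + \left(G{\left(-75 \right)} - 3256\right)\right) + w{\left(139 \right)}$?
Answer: $24981 + 5 i \sqrt{6} \approx 24981.0 + 12.247 i$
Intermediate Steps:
$G{\left(A \right)} = \sqrt{2} \sqrt{A}$ ($G{\left(A \right)} = \sqrt{2 A} = \sqrt{2} \sqrt{A}$)
$w{\left(E \right)} = \sqrt{117 + E}$
$\left(28221 + \left(G{\left(-75 \right)} - 3256\right)\right) + w{\left(139 \right)} = \left(28221 - \left(3256 - \sqrt{2} \sqrt{-75}\right)\right) + \sqrt{117 + 139} = \left(28221 - \left(3256 - \sqrt{2} \cdot 5 i \sqrt{3}\right)\right) + \sqrt{256} = \left(28221 - \left(3256 - 5 i \sqrt{6}\right)\right) + 16 = \left(24965 + 5 i \sqrt{6}\right) + 16 = 24981 + 5 i \sqrt{6}$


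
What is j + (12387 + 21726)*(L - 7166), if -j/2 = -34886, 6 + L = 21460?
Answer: 487476316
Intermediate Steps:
L = 21454 (L = -6 + 21460 = 21454)
j = 69772 (j = -2*(-34886) = 69772)
j + (12387 + 21726)*(L - 7166) = 69772 + (12387 + 21726)*(21454 - 7166) = 69772 + 34113*14288 = 69772 + 487406544 = 487476316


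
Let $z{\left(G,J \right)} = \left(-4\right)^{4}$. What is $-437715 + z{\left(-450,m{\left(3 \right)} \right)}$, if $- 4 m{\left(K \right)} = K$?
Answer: $-437459$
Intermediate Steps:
$m{\left(K \right)} = - \frac{K}{4}$
$z{\left(G,J \right)} = 256$
$-437715 + z{\left(-450,m{\left(3 \right)} \right)} = -437715 + 256 = -437459$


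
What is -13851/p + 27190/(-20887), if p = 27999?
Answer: -38911061/21659819 ≈ -1.7965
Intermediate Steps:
-13851/p + 27190/(-20887) = -13851/27999 + 27190/(-20887) = -13851*1/27999 + 27190*(-1/20887) = -513/1037 - 27190/20887 = -38911061/21659819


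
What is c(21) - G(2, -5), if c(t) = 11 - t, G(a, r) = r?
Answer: -5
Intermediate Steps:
c(21) - G(2, -5) = (11 - 1*21) - 1*(-5) = (11 - 21) + 5 = -10 + 5 = -5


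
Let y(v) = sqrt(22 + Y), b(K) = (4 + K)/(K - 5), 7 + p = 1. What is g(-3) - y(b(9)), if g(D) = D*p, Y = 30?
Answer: 18 - 2*sqrt(13) ≈ 10.789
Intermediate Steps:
p = -6 (p = -7 + 1 = -6)
b(K) = (4 + K)/(-5 + K)
g(D) = -6*D (g(D) = D*(-6) = -6*D)
y(v) = 2*sqrt(13) (y(v) = sqrt(22 + 30) = sqrt(52) = 2*sqrt(13))
g(-3) - y(b(9)) = -6*(-3) - 2*sqrt(13) = 18 - 2*sqrt(13)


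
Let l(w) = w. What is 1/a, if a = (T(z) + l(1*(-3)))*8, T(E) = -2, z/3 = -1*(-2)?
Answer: -1/40 ≈ -0.025000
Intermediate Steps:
z = 6 (z = 3*(-1*(-2)) = 3*2 = 6)
a = -40 (a = (-2 + 1*(-3))*8 = (-2 - 3)*8 = -5*8 = -40)
1/a = 1/(-40) = -1/40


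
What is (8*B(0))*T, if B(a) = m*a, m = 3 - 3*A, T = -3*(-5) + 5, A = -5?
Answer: 0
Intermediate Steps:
T = 20 (T = 15 + 5 = 20)
m = 18 (m = 3 - 3*(-5) = 3 + 15 = 18)
B(a) = 18*a
(8*B(0))*T = (8*(18*0))*20 = (8*0)*20 = 0*20 = 0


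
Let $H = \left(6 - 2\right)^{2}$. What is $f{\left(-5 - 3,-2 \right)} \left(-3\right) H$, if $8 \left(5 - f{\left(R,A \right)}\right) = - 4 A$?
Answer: $-192$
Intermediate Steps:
$f{\left(R,A \right)} = 5 + \frac{A}{2}$ ($f{\left(R,A \right)} = 5 - \frac{\left(-4\right) A}{8} = 5 + \frac{A}{2}$)
$H = 16$ ($H = 4^{2} = 16$)
$f{\left(-5 - 3,-2 \right)} \left(-3\right) H = \left(5 + \frac{1}{2} \left(-2\right)\right) \left(-3\right) 16 = \left(5 - 1\right) \left(-3\right) 16 = 4 \left(-3\right) 16 = \left(-12\right) 16 = -192$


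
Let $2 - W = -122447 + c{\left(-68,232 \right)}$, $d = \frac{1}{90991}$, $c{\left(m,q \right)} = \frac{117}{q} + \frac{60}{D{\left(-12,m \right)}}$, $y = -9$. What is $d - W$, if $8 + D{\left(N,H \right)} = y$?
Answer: $- \frac{43944175055973}{358868504} \approx -1.2245 \cdot 10^{5}$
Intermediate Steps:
$D{\left(N,H \right)} = -17$ ($D{\left(N,H \right)} = -8 - 9 = -17$)
$c{\left(m,q \right)} = - \frac{60}{17} + \frac{117}{q}$ ($c{\left(m,q \right)} = \frac{117}{q} + \frac{60}{-17} = \frac{117}{q} + 60 \left(- \frac{1}{17}\right) = \frac{117}{q} - \frac{60}{17} = - \frac{60}{17} + \frac{117}{q}$)
$d = \frac{1}{90991} \approx 1.099 \cdot 10^{-5}$
$W = \frac{482950787}{3944}$ ($W = 2 - \left(-122447 - \left(\frac{60}{17} - \frac{117}{232}\right)\right) = 2 - \left(-122447 + \left(- \frac{60}{17} + 117 \cdot \frac{1}{232}\right)\right) = 2 - \left(-122447 + \left(- \frac{60}{17} + \frac{117}{232}\right)\right) = 2 - \left(-122447 - \frac{11931}{3944}\right) = 2 - - \frac{482942899}{3944} = 2 + \frac{482942899}{3944} = \frac{482950787}{3944} \approx 1.2245 \cdot 10^{5}$)
$d - W = \frac{1}{90991} - \frac{482950787}{3944} = - \frac{43944175055973}{358868504}$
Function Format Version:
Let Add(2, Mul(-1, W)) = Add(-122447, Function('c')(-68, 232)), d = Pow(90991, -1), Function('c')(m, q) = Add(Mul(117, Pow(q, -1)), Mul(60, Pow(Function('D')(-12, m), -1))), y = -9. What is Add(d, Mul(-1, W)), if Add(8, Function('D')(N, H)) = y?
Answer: Rational(-43944175055973, 358868504) ≈ -1.2245e+5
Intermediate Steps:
Function('D')(N, H) = -17 (Function('D')(N, H) = Add(-8, -9) = -17)
Function('c')(m, q) = Add(Rational(-60, 17), Mul(117, Pow(q, -1))) (Function('c')(m, q) = Add(Mul(117, Pow(q, -1)), Mul(60, Pow(-17, -1))) = Add(Mul(117, Pow(q, -1)), Mul(60, Rational(-1, 17))) = Add(Mul(117, Pow(q, -1)), Rational(-60, 17)) = Add(Rational(-60, 17), Mul(117, Pow(q, -1))))
d = Rational(1, 90991) ≈ 1.0990e-5
W = Rational(482950787, 3944) (W = Add(2, Mul(-1, Add(-122447, Add(Rational(-60, 17), Mul(117, Pow(232, -1)))))) = Add(2, Mul(-1, Add(-122447, Add(Rational(-60, 17), Mul(117, Rational(1, 232)))))) = Add(2, Mul(-1, Add(-122447, Add(Rational(-60, 17), Rational(117, 232))))) = Add(2, Mul(-1, Add(-122447, Rational(-11931, 3944)))) = Add(2, Mul(-1, Rational(-482942899, 3944))) = Add(2, Rational(482942899, 3944)) = Rational(482950787, 3944) ≈ 1.2245e+5)
Add(d, Mul(-1, W)) = Add(Rational(1, 90991), Mul(-1, Rational(482950787, 3944))) = Add(Rational(1, 90991), Rational(-482950787, 3944)) = Rational(-43944175055973, 358868504)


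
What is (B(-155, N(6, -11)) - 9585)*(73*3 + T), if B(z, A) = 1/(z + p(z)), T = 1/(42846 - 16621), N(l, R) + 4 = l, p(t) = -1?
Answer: -2146924153759/1022775 ≈ -2.0991e+6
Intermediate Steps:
N(l, R) = -4 + l
T = 1/26225 ≈ 3.8132e-5
B(z, A) = 1/(-1 + z) (B(z, A) = 1/(z - 1) = 1/(-1 + z))
(B(-155, N(6, -11)) - 9585)*(73*3 + T) = (1/(-1 - 155) - 9585)*(73*3 + 1/26225) = (1/(-156) - 9585)*(219 + 1/26225) = (-1/156 - 9585)*(5743276/26225) = -1495261/156*5743276/26225 = -2146924153759/1022775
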